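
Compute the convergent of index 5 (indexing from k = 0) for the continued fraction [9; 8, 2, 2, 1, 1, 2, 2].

Using pₖ = aₖpₖ₋₁ + pₖ₋₂, qₖ = aₖqₖ₋₁ + qₖ₋₂ (with p₋₁=1, p₋₂=0, q₋₁=0, q₋₂=1):
  k=0: a=9, p=9, q=1
  k=1: a=8, p=73, q=8
  k=2: a=2, p=155, q=17
  k=3: a=2, p=383, q=42
  k=4: a=1, p=538, q=59
  k=5: a=1, p=921, q=101

921/101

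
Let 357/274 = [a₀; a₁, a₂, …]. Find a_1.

357 = 1·274 + 83   →  a_0 = 1
274 = 3·83 + 25   →  a_1 = 3

3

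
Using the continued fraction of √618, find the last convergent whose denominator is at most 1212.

√618 = [24; 1, 6, 8, 6, 1, 48, …] (period length 6).
Convergents:
  p_0/q_0 = 24/1
  p_1/q_1 = 25/1
  p_2/q_2 = 174/7
  p_3/q_3 = 1417/57
  p_4/q_4 = 8676/349
  p_5/q_5 = 10093/406
  p_6/q_6 = 493140/19837
q_5 = 406 ≤ 1212 < 19837 = q_6, so the answer is 10093/406.

10093/406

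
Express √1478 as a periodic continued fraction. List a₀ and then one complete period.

[38; 2, 4, 38, 4, 2, 76]

a₀ = ⌊√1478⌋ = 38.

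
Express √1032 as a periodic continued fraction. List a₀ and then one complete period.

a₀ = ⌊√1032⌋ = 32.
With m₀=0, d₀=1 and mₖ₊₁ = dₖaₖ − mₖ, dₖ₊₁ = (n − mₖ₊₁²)/dₖ, aₖ₊₁ = ⌊(a₀+mₖ₊₁)/dₖ₊₁⌋:
  k=1: m=32, d=8, a=8
  k=2: m=32, d=1, a=64
d=1 and a=2a₀=64 at k=2, so the next step gives (m, d) = (32, 8) again — its k=1 value — and the period has length 2.

[32; 8, 64]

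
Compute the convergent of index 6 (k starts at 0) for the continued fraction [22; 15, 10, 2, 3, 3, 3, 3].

Using pₖ = aₖpₖ₋₁ + pₖ₋₂, qₖ = aₖqₖ₋₁ + qₖ₋₂ (with p₋₁=1, p₋₂=0, q₋₁=0, q₋₂=1):
  k=0: a=22, p=22, q=1
  k=1: a=15, p=331, q=15
  k=2: a=10, p=3332, q=151
  k=3: a=2, p=6995, q=317
  k=4: a=3, p=24317, q=1102
  k=5: a=3, p=79946, q=3623
  k=6: a=3, p=264155, q=11971

264155/11971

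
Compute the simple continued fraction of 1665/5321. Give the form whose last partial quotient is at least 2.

1665 = 0*5321 + 1665
5321 = 3*1665 + 326
1665 = 5*326 + 35
326 = 9*35 + 11
35 = 3*11 + 2
11 = 5*2 + 1
2 = 2*1 + 0  (stop)
So 1665/5321 = [0; 3, 5, 9, 3, 5, 2].

[0; 3, 5, 9, 3, 5, 2]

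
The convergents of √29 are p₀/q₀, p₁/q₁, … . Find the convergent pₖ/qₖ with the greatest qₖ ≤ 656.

2251/418

√29 = [5; 2, 1, 1, 2, 10, …] (period length 5).
Convergents:
  p_0/q_0 = 5/1
  p_1/q_1 = 11/2
  p_2/q_2 = 16/3
  p_3/q_3 = 27/5
  p_4/q_4 = 70/13
  p_5/q_5 = 727/135
  p_6/q_6 = 1524/283
  p_7/q_7 = 2251/418
  p_8/q_8 = 3775/701
q_7 = 418 ≤ 656 < 701 = q_8, so the answer is 2251/418.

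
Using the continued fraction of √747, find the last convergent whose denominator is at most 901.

13447/492

√747 = [27; 3, 54, …] (period length 2).
Convergents:
  p_0/q_0 = 27/1
  p_1/q_1 = 82/3
  p_2/q_2 = 4455/163
  p_3/q_3 = 13447/492
  p_4/q_4 = 730593/26731
q_3 = 492 ≤ 901 < 26731 = q_4, so the answer is 13447/492.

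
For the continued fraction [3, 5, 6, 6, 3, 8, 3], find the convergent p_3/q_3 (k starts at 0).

610/191

Using pₖ = aₖpₖ₋₁ + pₖ₋₂, qₖ = aₖqₖ₋₁ + qₖ₋₂ (with p₋₁=1, p₋₂=0, q₋₁=0, q₋₂=1):
  k=0: a=3, p=3, q=1
  k=1: a=5, p=16, q=5
  k=2: a=6, p=99, q=31
  k=3: a=6, p=610, q=191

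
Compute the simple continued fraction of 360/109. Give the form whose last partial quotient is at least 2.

[3; 3, 3, 3, 3]

360 = 3·109 + 33
109 = 3·33 + 10
33 = 3·10 + 3
10 = 3·3 + 1
3 = 3·1 + 0  (stop)
So 360/109 = [3; 3, 3, 3, 3].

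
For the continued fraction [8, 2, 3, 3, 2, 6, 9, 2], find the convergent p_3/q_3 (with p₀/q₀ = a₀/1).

194/23

Using pₖ = aₖpₖ₋₁ + pₖ₋₂, qₖ = aₖqₖ₋₁ + qₖ₋₂ (with p₋₁=1, p₋₂=0, q₋₁=0, q₋₂=1):
  k=0: a=8, p=8, q=1
  k=1: a=2, p=17, q=2
  k=2: a=3, p=59, q=7
  k=3: a=3, p=194, q=23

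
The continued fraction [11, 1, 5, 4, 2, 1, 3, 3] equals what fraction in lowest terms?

Using pₖ = aₖpₖ₋₁ + pₖ₋₂ and qₖ = aₖqₖ₋₁ + qₖ₋₂:
  k=0: a=11, p=11, q=1
  k=1: a=1, p=12, q=1
  k=2: a=5, p=71, q=6
  k=3: a=4, p=296, q=25
  k=4: a=2, p=663, q=56
  k=5: a=1, p=959, q=81
  k=6: a=3, p=3540, q=299
  k=7: a=3, p=11579, q=978

11579/978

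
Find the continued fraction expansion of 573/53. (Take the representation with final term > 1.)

[10; 1, 4, 3, 3]

573 = 10*53 + 43
53 = 1*43 + 10
43 = 4*10 + 3
10 = 3*3 + 1
3 = 3*1 + 0  (stop)
So 573/53 = [10; 1, 4, 3, 3].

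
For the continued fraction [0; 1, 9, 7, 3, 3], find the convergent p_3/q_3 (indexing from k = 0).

Using pₖ = aₖpₖ₋₁ + pₖ₋₂, qₖ = aₖqₖ₋₁ + qₖ₋₂ (with p₋₁=1, p₋₂=0, q₋₁=0, q₋₂=1):
  k=0: a=0, p=0, q=1
  k=1: a=1, p=1, q=1
  k=2: a=9, p=9, q=10
  k=3: a=7, p=64, q=71

64/71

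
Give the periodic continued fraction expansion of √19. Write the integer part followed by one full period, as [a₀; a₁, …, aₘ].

[4; 2, 1, 3, 1, 2, 8]

a₀ = ⌊√19⌋ = 4.
With m₀=0, d₀=1 and mₖ₊₁ = dₖaₖ − mₖ, dₖ₊₁ = (n − mₖ₊₁²)/dₖ, aₖ₊₁ = ⌊(a₀+mₖ₊₁)/dₖ₊₁⌋:
  k=1: m=4, d=3, a=2
  k=2: m=2, d=5, a=1
  k=3: m=3, d=2, a=3
  k=4: m=3, d=5, a=1
  k=5: m=2, d=3, a=2
  k=6: m=4, d=1, a=8
d=1 and a=2a₀=8 at k=6, so the next step gives (m, d) = (4, 3) again — its k=1 value — and the period has length 6.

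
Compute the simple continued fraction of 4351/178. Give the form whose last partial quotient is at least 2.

[24; 2, 3, 1, 19]

4351 = 24*178 + 79
178 = 2*79 + 20
79 = 3*20 + 19
20 = 1*19 + 1
19 = 19*1 + 0  (stop)
So 4351/178 = [24; 2, 3, 1, 19].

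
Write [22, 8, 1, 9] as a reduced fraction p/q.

1968/89

Using pₖ = aₖpₖ₋₁ + pₖ₋₂ and qₖ = aₖqₖ₋₁ + qₖ₋₂:
  k=0: a=22, p=22, q=1
  k=1: a=8, p=177, q=8
  k=2: a=1, p=199, q=9
  k=3: a=9, p=1968, q=89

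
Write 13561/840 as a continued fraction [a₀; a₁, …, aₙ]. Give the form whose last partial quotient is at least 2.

[16; 6, 1, 16, 3, 2]

13561 = 16·840 + 121
840 = 6·121 + 114
121 = 1·114 + 7
114 = 16·7 + 2
7 = 3·2 + 1
2 = 2·1 + 0  (stop)
So 13561/840 = [16; 6, 1, 16, 3, 2].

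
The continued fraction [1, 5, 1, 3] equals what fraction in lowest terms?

Fold from the inside: start with 3/1.
  1 + 1/3 = 4/3
  5 + 3/4 = 23/4
  1 + 4/23 = 27/23

27/23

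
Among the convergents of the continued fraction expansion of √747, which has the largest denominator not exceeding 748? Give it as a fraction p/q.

√747 = [27; 3, 54, …] (period length 2).
Convergents:
  p_0/q_0 = 27/1
  p_1/q_1 = 82/3
  p_2/q_2 = 4455/163
  p_3/q_3 = 13447/492
  p_4/q_4 = 730593/26731
q_3 = 492 ≤ 748 < 26731 = q_4, so the answer is 13447/492.

13447/492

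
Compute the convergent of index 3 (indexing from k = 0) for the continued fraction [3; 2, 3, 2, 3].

55/16

Using pₖ = aₖpₖ₋₁ + pₖ₋₂, qₖ = aₖqₖ₋₁ + qₖ₋₂ (with p₋₁=1, p₋₂=0, q₋₁=0, q₋₂=1):
  k=0: a=3, p=3, q=1
  k=1: a=2, p=7, q=2
  k=2: a=3, p=24, q=7
  k=3: a=2, p=55, q=16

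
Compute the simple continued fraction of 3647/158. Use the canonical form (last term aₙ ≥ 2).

3647 = 23*158 + 13
158 = 12*13 + 2
13 = 6*2 + 1
2 = 2*1 + 0  (stop)
So 3647/158 = [23; 12, 6, 2].

[23; 12, 6, 2]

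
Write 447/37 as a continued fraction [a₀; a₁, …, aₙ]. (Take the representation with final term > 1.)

[12; 12, 3]

447 = 12·37 + 3
37 = 12·3 + 1
3 = 3·1 + 0  (stop)
So 447/37 = [12; 12, 3].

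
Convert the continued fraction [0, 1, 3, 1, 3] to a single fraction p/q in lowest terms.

Fold from the inside: start with 3/1.
  1 + 1/3 = 4/3
  3 + 3/4 = 15/4
  1 + 4/15 = 19/15
  0 + 15/19 = 15/19

15/19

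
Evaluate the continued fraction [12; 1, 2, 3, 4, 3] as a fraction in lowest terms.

Fold from the inside: start with 3/1.
  4 + 1/3 = 13/3
  3 + 3/13 = 42/13
  2 + 13/42 = 97/42
  1 + 42/97 = 139/97
  12 + 97/139 = 1765/139

1765/139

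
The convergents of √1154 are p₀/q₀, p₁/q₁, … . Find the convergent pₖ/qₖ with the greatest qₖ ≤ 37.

1155/34

√1154 = [33; 1, 32, 1, 66, …] (period length 4).
Convergents:
  p_0/q_0 = 33/1
  p_1/q_1 = 34/1
  p_2/q_2 = 1121/33
  p_3/q_3 = 1155/34
  p_4/q_4 = 77351/2277
q_3 = 34 ≤ 37 < 2277 = q_4, so the answer is 1155/34.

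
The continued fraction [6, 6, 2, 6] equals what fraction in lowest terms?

517/84

Fold from the inside: start with 6/1.
  2 + 1/6 = 13/6
  6 + 6/13 = 84/13
  6 + 13/84 = 517/84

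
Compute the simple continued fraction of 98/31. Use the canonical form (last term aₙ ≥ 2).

[3; 6, 5]

98 = 3*31 + 5
31 = 6*5 + 1
5 = 5*1 + 0  (stop)
So 98/31 = [3; 6, 5].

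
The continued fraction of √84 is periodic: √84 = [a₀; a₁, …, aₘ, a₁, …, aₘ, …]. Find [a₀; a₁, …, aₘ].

[9; 6, 18]

a₀ = ⌊√84⌋ = 9.
With m₀=0, d₀=1 and mₖ₊₁ = dₖaₖ − mₖ, dₖ₊₁ = (n − mₖ₊₁²)/dₖ, aₖ₊₁ = ⌊(a₀+mₖ₊₁)/dₖ₊₁⌋:
  k=1: m=9, d=3, a=6
  k=2: m=9, d=1, a=18
d=1 and a=2a₀=18 at k=2, so the next step gives (m, d) = (9, 3) again — its k=1 value — and the period has length 2.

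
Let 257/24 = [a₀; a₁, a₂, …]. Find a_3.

2

257 = 10·24 + 17   →  a_0 = 10
24 = 1·17 + 7   →  a_1 = 1
17 = 2·7 + 3   →  a_2 = 2
7 = 2·3 + 1   →  a_3 = 2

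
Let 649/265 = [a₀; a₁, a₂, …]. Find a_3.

2

649 = 2·265 + 119   →  a_0 = 2
265 = 2·119 + 27   →  a_1 = 2
119 = 4·27 + 11   →  a_2 = 4
27 = 2·11 + 5   →  a_3 = 2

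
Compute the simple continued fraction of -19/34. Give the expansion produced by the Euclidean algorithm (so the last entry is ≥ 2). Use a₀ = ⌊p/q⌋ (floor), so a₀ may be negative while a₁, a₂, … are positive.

-19 = -1·34 + 15
34 = 2·15 + 4
15 = 3·4 + 3
4 = 1·3 + 1
3 = 3·1 + 0  (stop)
So -19/34 = [-1; 2, 3, 1, 3].

[-1; 2, 3, 1, 3]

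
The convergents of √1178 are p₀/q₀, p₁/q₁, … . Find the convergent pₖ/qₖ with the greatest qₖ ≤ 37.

√1178 = [34; 3, 9, 2, 9, 3, 68, …] (period length 6).
Convergents:
  p_0/q_0 = 34/1
  p_1/q_1 = 103/3
  p_2/q_2 = 961/28
  p_3/q_3 = 2025/59
q_2 = 28 ≤ 37 < 59 = q_3, so the answer is 961/28.

961/28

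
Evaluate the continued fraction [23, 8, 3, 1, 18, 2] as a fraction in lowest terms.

29387/1271

Fold from the inside: start with 2/1.
  18 + 1/2 = 37/2
  1 + 2/37 = 39/37
  3 + 37/39 = 154/39
  8 + 39/154 = 1271/154
  23 + 154/1271 = 29387/1271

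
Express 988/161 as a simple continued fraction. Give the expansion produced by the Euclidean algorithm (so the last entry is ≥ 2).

988 = 6·161 + 22
161 = 7·22 + 7
22 = 3·7 + 1
7 = 7·1 + 0  (stop)
So 988/161 = [6; 7, 3, 7].

[6; 7, 3, 7]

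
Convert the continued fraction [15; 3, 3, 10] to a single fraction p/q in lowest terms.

Fold from the inside: start with 10/1.
  3 + 1/10 = 31/10
  3 + 10/31 = 103/31
  15 + 31/103 = 1576/103

1576/103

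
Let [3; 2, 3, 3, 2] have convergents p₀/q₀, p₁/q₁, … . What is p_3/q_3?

Using pₖ = aₖpₖ₋₁ + pₖ₋₂, qₖ = aₖqₖ₋₁ + qₖ₋₂ (with p₋₁=1, p₋₂=0, q₋₁=0, q₋₂=1):
  k=0: a=3, p=3, q=1
  k=1: a=2, p=7, q=2
  k=2: a=3, p=24, q=7
  k=3: a=3, p=79, q=23

79/23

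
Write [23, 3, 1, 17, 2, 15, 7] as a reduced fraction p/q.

Using pₖ = aₖpₖ₋₁ + pₖ₋₂ and qₖ = aₖqₖ₋₁ + qₖ₋₂:
  k=0: a=23, p=23, q=1
  k=1: a=3, p=70, q=3
  k=2: a=1, p=93, q=4
  k=3: a=17, p=1651, q=71
  k=4: a=2, p=3395, q=146
  k=5: a=15, p=52576, q=2261
  k=6: a=7, p=371427, q=15973

371427/15973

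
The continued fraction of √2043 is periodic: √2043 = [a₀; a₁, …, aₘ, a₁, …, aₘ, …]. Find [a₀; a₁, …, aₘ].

[45; 5, 90]

a₀ = ⌊√2043⌋ = 45.
With m₀=0, d₀=1 and mₖ₊₁ = dₖaₖ − mₖ, dₖ₊₁ = (n − mₖ₊₁²)/dₖ, aₖ₊₁ = ⌊(a₀+mₖ₊₁)/dₖ₊₁⌋:
  k=1: m=45, d=18, a=5
  k=2: m=45, d=1, a=90
d=1 and a=2a₀=90 at k=2, so the next step gives (m, d) = (45, 18) again — its k=1 value — and the period has length 2.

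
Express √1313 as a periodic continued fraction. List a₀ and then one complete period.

a₀ = ⌊√1313⌋ = 36.
With m₀=0, d₀=1 and mₖ₊₁ = dₖaₖ − mₖ, dₖ₊₁ = (n − mₖ₊₁²)/dₖ, aₖ₊₁ = ⌊(a₀+mₖ₊₁)/dₖ₊₁⌋:
  k=1: m=36, d=17, a=4
  k=2: m=32, d=17, a=4
  k=3: m=36, d=1, a=72
d=1 and a=2a₀=72 at k=3, so the next step gives (m, d) = (36, 17) again — its k=1 value — and the period has length 3.

[36; 4, 4, 72]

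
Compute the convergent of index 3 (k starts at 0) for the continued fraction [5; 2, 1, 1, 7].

Using pₖ = aₖpₖ₋₁ + pₖ₋₂, qₖ = aₖqₖ₋₁ + qₖ₋₂ (with p₋₁=1, p₋₂=0, q₋₁=0, q₋₂=1):
  k=0: a=5, p=5, q=1
  k=1: a=2, p=11, q=2
  k=2: a=1, p=16, q=3
  k=3: a=1, p=27, q=5

27/5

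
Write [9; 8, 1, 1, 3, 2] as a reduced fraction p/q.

1249/137

Using pₖ = aₖpₖ₋₁ + pₖ₋₂ and qₖ = aₖqₖ₋₁ + qₖ₋₂:
  k=0: a=9, p=9, q=1
  k=1: a=8, p=73, q=8
  k=2: a=1, p=82, q=9
  k=3: a=1, p=155, q=17
  k=4: a=3, p=547, q=60
  k=5: a=2, p=1249, q=137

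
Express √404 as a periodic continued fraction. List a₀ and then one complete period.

[20; 10, 40]

a₀ = ⌊√404⌋ = 20.
With m₀=0, d₀=1 and mₖ₊₁ = dₖaₖ − mₖ, dₖ₊₁ = (n − mₖ₊₁²)/dₖ, aₖ₊₁ = ⌊(a₀+mₖ₊₁)/dₖ₊₁⌋:
  k=1: m=20, d=4, a=10
  k=2: m=20, d=1, a=40
d=1 and a=2a₀=40 at k=2, so the next step gives (m, d) = (20, 4) again — its k=1 value — and the period has length 2.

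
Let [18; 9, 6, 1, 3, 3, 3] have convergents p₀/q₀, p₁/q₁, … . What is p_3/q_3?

1159/64

Using pₖ = aₖpₖ₋₁ + pₖ₋₂, qₖ = aₖqₖ₋₁ + qₖ₋₂ (with p₋₁=1, p₋₂=0, q₋₁=0, q₋₂=1):
  k=0: a=18, p=18, q=1
  k=1: a=9, p=163, q=9
  k=2: a=6, p=996, q=55
  k=3: a=1, p=1159, q=64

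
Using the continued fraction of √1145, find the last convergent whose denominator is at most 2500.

83681/2473

√1145 = [33; 1, 5, 5, 1, 66, …] (period length 5).
Convergents:
  p_0/q_0 = 33/1
  p_1/q_1 = 34/1
  p_2/q_2 = 203/6
  p_3/q_3 = 1049/31
  p_4/q_4 = 1252/37
  p_5/q_5 = 83681/2473
  p_6/q_6 = 84933/2510
q_5 = 2473 ≤ 2500 < 2510 = q_6, so the answer is 83681/2473.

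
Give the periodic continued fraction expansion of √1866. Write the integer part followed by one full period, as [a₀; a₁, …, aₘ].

[43; 5, 14, 5, 86]

a₀ = ⌊√1866⌋ = 43.
With m₀=0, d₀=1 and mₖ₊₁ = dₖaₖ − mₖ, dₖ₊₁ = (n − mₖ₊₁²)/dₖ, aₖ₊₁ = ⌊(a₀+mₖ₊₁)/dₖ₊₁⌋:
  k=1: m=43, d=17, a=5
  k=2: m=42, d=6, a=14
  k=3: m=42, d=17, a=5
  k=4: m=43, d=1, a=86
d=1 and a=2a₀=86 at k=4, so the next step gives (m, d) = (43, 17) again — its k=1 value — and the period has length 4.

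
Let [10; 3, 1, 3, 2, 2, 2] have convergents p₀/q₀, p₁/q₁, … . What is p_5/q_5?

852/83

Using pₖ = aₖpₖ₋₁ + pₖ₋₂, qₖ = aₖqₖ₋₁ + qₖ₋₂ (with p₋₁=1, p₋₂=0, q₋₁=0, q₋₂=1):
  k=0: a=10, p=10, q=1
  k=1: a=3, p=31, q=3
  k=2: a=1, p=41, q=4
  k=3: a=3, p=154, q=15
  k=4: a=2, p=349, q=34
  k=5: a=2, p=852, q=83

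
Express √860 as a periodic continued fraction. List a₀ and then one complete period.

a₀ = ⌊√860⌋ = 29.

[29; 3, 14, 3, 58]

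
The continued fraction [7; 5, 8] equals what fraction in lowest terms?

295/41

Using pₖ = aₖpₖ₋₁ + pₖ₋₂ and qₖ = aₖqₖ₋₁ + qₖ₋₂:
  k=0: a=7, p=7, q=1
  k=1: a=5, p=36, q=5
  k=2: a=8, p=295, q=41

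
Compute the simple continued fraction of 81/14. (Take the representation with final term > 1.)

81 = 5·14 + 11
14 = 1·11 + 3
11 = 3·3 + 2
3 = 1·2 + 1
2 = 2·1 + 0  (stop)
So 81/14 = [5; 1, 3, 1, 2].

[5; 1, 3, 1, 2]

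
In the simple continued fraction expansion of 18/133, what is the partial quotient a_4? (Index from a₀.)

18 = 0·133 + 18   →  a_0 = 0
133 = 7·18 + 7   →  a_1 = 7
18 = 2·7 + 4   →  a_2 = 2
7 = 1·4 + 3   →  a_3 = 1
4 = 1·3 + 1   →  a_4 = 1

1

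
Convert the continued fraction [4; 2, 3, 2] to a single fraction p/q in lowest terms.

Fold from the inside: start with 2/1.
  3 + 1/2 = 7/2
  2 + 2/7 = 16/7
  4 + 7/16 = 71/16

71/16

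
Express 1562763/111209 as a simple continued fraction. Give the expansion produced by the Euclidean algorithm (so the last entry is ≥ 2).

1562763 = 14·111209 + 5837
111209 = 19·5837 + 306
5837 = 19·306 + 23
306 = 13·23 + 7
23 = 3·7 + 2
7 = 3·2 + 1
2 = 2·1 + 0  (stop)
So 1562763/111209 = [14; 19, 19, 13, 3, 3, 2].

[14; 19, 19, 13, 3, 3, 2]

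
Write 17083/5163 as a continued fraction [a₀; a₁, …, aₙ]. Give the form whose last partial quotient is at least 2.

[3; 3, 4, 5, 2, 3, 1, 7]

17083 = 3*5163 + 1594
5163 = 3*1594 + 381
1594 = 4*381 + 70
381 = 5*70 + 31
70 = 2*31 + 8
31 = 3*8 + 7
8 = 1*7 + 1
7 = 7*1 + 0  (stop)
So 17083/5163 = [3; 3, 4, 5, 2, 3, 1, 7].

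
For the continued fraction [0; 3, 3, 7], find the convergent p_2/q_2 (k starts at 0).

3/10

Using pₖ = aₖpₖ₋₁ + pₖ₋₂, qₖ = aₖqₖ₋₁ + qₖ₋₂ (with p₋₁=1, p₋₂=0, q₋₁=0, q₋₂=1):
  k=0: a=0, p=0, q=1
  k=1: a=3, p=1, q=3
  k=2: a=3, p=3, q=10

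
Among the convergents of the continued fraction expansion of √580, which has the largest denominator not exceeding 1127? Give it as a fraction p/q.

√580 = [24; 12, 48, …] (period length 2).
Convergents:
  p_0/q_0 = 24/1
  p_1/q_1 = 289/12
  p_2/q_2 = 13896/577
  p_3/q_3 = 167041/6936
q_2 = 577 ≤ 1127 < 6936 = q_3, so the answer is 13896/577.

13896/577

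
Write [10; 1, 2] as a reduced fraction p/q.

Fold from the inside: start with 2/1.
  1 + 1/2 = 3/2
  10 + 2/3 = 32/3

32/3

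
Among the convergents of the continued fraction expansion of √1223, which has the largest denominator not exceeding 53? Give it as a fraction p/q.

√1223 = [34; 1, 33, 1, 68, …] (period length 4).
Convergents:
  p_0/q_0 = 34/1
  p_1/q_1 = 35/1
  p_2/q_2 = 1189/34
  p_3/q_3 = 1224/35
  p_4/q_4 = 84421/2414
q_3 = 35 ≤ 53 < 2414 = q_4, so the answer is 1224/35.

1224/35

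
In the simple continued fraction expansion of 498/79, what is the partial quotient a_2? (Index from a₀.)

498 = 6·79 + 24   →  a_0 = 6
79 = 3·24 + 7   →  a_1 = 3
24 = 3·7 + 3   →  a_2 = 3

3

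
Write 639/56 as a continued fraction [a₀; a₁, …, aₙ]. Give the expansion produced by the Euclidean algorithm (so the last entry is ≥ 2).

[11; 2, 2, 3, 3]

639 = 11*56 + 23
56 = 2*23 + 10
23 = 2*10 + 3
10 = 3*3 + 1
3 = 3*1 + 0  (stop)
So 639/56 = [11; 2, 2, 3, 3].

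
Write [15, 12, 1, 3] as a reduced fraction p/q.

769/51

Fold from the inside: start with 3/1.
  1 + 1/3 = 4/3
  12 + 3/4 = 51/4
  15 + 4/51 = 769/51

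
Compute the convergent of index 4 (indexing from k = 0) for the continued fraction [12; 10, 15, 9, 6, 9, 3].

Using pₖ = aₖpₖ₋₁ + pₖ₋₂, qₖ = aₖqₖ₋₁ + qₖ₋₂ (with p₋₁=1, p₋₂=0, q₋₁=0, q₋₂=1):
  k=0: a=12, p=12, q=1
  k=1: a=10, p=121, q=10
  k=2: a=15, p=1827, q=151
  k=3: a=9, p=16564, q=1369
  k=4: a=6, p=101211, q=8365

101211/8365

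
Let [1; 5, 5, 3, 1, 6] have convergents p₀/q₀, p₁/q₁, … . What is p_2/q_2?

31/26

Using pₖ = aₖpₖ₋₁ + pₖ₋₂, qₖ = aₖqₖ₋₁ + qₖ₋₂ (with p₋₁=1, p₋₂=0, q₋₁=0, q₋₂=1):
  k=0: a=1, p=1, q=1
  k=1: a=5, p=6, q=5
  k=2: a=5, p=31, q=26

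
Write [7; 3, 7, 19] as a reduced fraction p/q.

Using pₖ = aₖpₖ₋₁ + pₖ₋₂ and qₖ = aₖqₖ₋₁ + qₖ₋₂:
  k=0: a=7, p=7, q=1
  k=1: a=3, p=22, q=3
  k=2: a=7, p=161, q=22
  k=3: a=19, p=3081, q=421

3081/421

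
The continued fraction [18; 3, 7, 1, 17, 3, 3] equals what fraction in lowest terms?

83264/4545

Fold from the inside: start with 3/1.
  3 + 1/3 = 10/3
  17 + 3/10 = 173/10
  1 + 10/173 = 183/173
  7 + 173/183 = 1454/183
  3 + 183/1454 = 4545/1454
  18 + 1454/4545 = 83264/4545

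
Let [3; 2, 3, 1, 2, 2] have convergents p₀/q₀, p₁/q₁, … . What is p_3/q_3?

31/9

Using pₖ = aₖpₖ₋₁ + pₖ₋₂, qₖ = aₖqₖ₋₁ + qₖ₋₂ (with p₋₁=1, p₋₂=0, q₋₁=0, q₋₂=1):
  k=0: a=3, p=3, q=1
  k=1: a=2, p=7, q=2
  k=2: a=3, p=24, q=7
  k=3: a=1, p=31, q=9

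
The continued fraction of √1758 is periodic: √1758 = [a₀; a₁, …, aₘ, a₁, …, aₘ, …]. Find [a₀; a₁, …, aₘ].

a₀ = ⌊√1758⌋ = 41.

[41; 1, 12, 1, 82]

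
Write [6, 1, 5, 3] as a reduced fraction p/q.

Using pₖ = aₖpₖ₋₁ + pₖ₋₂ and qₖ = aₖqₖ₋₁ + qₖ₋₂:
  k=0: a=6, p=6, q=1
  k=1: a=1, p=7, q=1
  k=2: a=5, p=41, q=6
  k=3: a=3, p=130, q=19

130/19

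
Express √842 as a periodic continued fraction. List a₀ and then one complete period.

[29; 58]

a₀ = ⌊√842⌋ = 29.
With m₀=0, d₀=1 and mₖ₊₁ = dₖaₖ − mₖ, dₖ₊₁ = (n − mₖ₊₁²)/dₖ, aₖ₊₁ = ⌊(a₀+mₖ₊₁)/dₖ₊₁⌋:
  k=1: m=29, d=1, a=58
d=1 and a=2a₀=58 at k=1, so the next step gives (m, d) = (29, 1) again — its k=1 value — and the period has length 1.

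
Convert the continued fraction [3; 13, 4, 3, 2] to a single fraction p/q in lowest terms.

1221/397

Fold from the inside: start with 2/1.
  3 + 1/2 = 7/2
  4 + 2/7 = 30/7
  13 + 7/30 = 397/30
  3 + 30/397 = 1221/397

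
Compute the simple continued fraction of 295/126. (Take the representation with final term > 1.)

295 = 2×126 + 43
126 = 2×43 + 40
43 = 1×40 + 3
40 = 13×3 + 1
3 = 3×1 + 0  (stop)
So 295/126 = [2; 2, 1, 13, 3].

[2; 2, 1, 13, 3]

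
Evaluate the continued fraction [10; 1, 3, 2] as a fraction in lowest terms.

Using pₖ = aₖpₖ₋₁ + pₖ₋₂ and qₖ = aₖqₖ₋₁ + qₖ₋₂:
  k=0: a=10, p=10, q=1
  k=1: a=1, p=11, q=1
  k=2: a=3, p=43, q=4
  k=3: a=2, p=97, q=9

97/9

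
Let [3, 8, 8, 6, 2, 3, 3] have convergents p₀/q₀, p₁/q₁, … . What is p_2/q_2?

Using pₖ = aₖpₖ₋₁ + pₖ₋₂, qₖ = aₖqₖ₋₁ + qₖ₋₂ (with p₋₁=1, p₋₂=0, q₋₁=0, q₋₂=1):
  k=0: a=3, p=3, q=1
  k=1: a=8, p=25, q=8
  k=2: a=8, p=203, q=65

203/65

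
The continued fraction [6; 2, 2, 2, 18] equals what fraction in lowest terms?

Using pₖ = aₖpₖ₋₁ + pₖ₋₂ and qₖ = aₖqₖ₋₁ + qₖ₋₂:
  k=0: a=6, p=6, q=1
  k=1: a=2, p=13, q=2
  k=2: a=2, p=32, q=5
  k=3: a=2, p=77, q=12
  k=4: a=18, p=1418, q=221

1418/221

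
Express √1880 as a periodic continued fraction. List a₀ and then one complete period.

a₀ = ⌊√1880⌋ = 43.
With m₀=0, d₀=1 and mₖ₊₁ = dₖaₖ − mₖ, dₖ₊₁ = (n − mₖ₊₁²)/dₖ, aₖ₊₁ = ⌊(a₀+mₖ₊₁)/dₖ₊₁⌋:
  k=1: m=43, d=31, a=2
  k=2: m=19, d=49, a=1
  k=3: m=30, d=20, a=3
  k=4: m=30, d=49, a=1
  k=5: m=19, d=31, a=2
  k=6: m=43, d=1, a=86
d=1 and a=2a₀=86 at k=6, so the next step gives (m, d) = (43, 31) again — its k=1 value — and the period has length 6.

[43; 2, 1, 3, 1, 2, 86]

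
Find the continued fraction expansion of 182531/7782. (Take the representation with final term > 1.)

182531 = 23·7782 + 3545
7782 = 2·3545 + 692
3545 = 5·692 + 85
692 = 8·85 + 12
85 = 7·12 + 1
12 = 12·1 + 0  (stop)
So 182531/7782 = [23; 2, 5, 8, 7, 12].

[23; 2, 5, 8, 7, 12]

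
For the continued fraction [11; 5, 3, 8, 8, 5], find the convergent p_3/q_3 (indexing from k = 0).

1488/133

Using pₖ = aₖpₖ₋₁ + pₖ₋₂, qₖ = aₖqₖ₋₁ + qₖ₋₂ (with p₋₁=1, p₋₂=0, q₋₁=0, q₋₂=1):
  k=0: a=11, p=11, q=1
  k=1: a=5, p=56, q=5
  k=2: a=3, p=179, q=16
  k=3: a=8, p=1488, q=133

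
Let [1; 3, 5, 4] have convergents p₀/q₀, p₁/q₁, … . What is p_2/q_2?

Using pₖ = aₖpₖ₋₁ + pₖ₋₂, qₖ = aₖqₖ₋₁ + qₖ₋₂ (with p₋₁=1, p₋₂=0, q₋₁=0, q₋₂=1):
  k=0: a=1, p=1, q=1
  k=1: a=3, p=4, q=3
  k=2: a=5, p=21, q=16

21/16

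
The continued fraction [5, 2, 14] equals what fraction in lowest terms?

Using pₖ = aₖpₖ₋₁ + pₖ₋₂ and qₖ = aₖqₖ₋₁ + qₖ₋₂:
  k=0: a=5, p=5, q=1
  k=1: a=2, p=11, q=2
  k=2: a=14, p=159, q=29

159/29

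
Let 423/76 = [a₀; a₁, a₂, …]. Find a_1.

423 = 5·76 + 43   →  a_0 = 5
76 = 1·43 + 33   →  a_1 = 1

1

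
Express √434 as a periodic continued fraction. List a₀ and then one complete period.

a₀ = ⌊√434⌋ = 20.
With m₀=0, d₀=1 and mₖ₊₁ = dₖaₖ − mₖ, dₖ₊₁ = (n − mₖ₊₁²)/dₖ, aₖ₊₁ = ⌊(a₀+mₖ₊₁)/dₖ₊₁⌋:
  k=1: m=20, d=34, a=1
  k=2: m=14, d=7, a=4
  k=3: m=14, d=34, a=1
  k=4: m=20, d=1, a=40
d=1 and a=2a₀=40 at k=4, so the next step gives (m, d) = (20, 34) again — its k=1 value — and the period has length 4.

[20; 1, 4, 1, 40]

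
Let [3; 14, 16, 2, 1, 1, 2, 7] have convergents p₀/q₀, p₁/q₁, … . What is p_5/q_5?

Using pₖ = aₖpₖ₋₁ + pₖ₋₂, qₖ = aₖqₖ₋₁ + qₖ₋₂ (with p₋₁=1, p₋₂=0, q₋₁=0, q₋₂=1):
  k=0: a=3, p=3, q=1
  k=1: a=14, p=43, q=14
  k=2: a=16, p=691, q=225
  k=3: a=2, p=1425, q=464
  k=4: a=1, p=2116, q=689
  k=5: a=1, p=3541, q=1153

3541/1153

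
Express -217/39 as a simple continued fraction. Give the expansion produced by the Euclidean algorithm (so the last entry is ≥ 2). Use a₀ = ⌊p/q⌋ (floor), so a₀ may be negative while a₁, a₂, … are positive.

-217 = -6*39 + 17
39 = 2*17 + 5
17 = 3*5 + 2
5 = 2*2 + 1
2 = 2*1 + 0  (stop)
So -217/39 = [-6; 2, 3, 2, 2].

[-6; 2, 3, 2, 2]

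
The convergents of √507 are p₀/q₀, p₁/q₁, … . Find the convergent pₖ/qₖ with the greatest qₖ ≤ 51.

698/31

√507 = [22; 1, 1, 14, 1, 1, 44, …] (period length 6).
Convergents:
  p_0/q_0 = 22/1
  p_1/q_1 = 23/1
  p_2/q_2 = 45/2
  p_3/q_3 = 653/29
  p_4/q_4 = 698/31
  p_5/q_5 = 1351/60
q_4 = 31 ≤ 51 < 60 = q_5, so the answer is 698/31.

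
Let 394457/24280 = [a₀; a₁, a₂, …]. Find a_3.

394457 = 16·24280 + 5977   →  a_0 = 16
24280 = 4·5977 + 372   →  a_1 = 4
5977 = 16·372 + 25   →  a_2 = 16
372 = 14·25 + 22   →  a_3 = 14

14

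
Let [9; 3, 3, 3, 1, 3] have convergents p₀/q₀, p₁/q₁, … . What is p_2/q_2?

93/10

Using pₖ = aₖpₖ₋₁ + pₖ₋₂, qₖ = aₖqₖ₋₁ + qₖ₋₂ (with p₋₁=1, p₋₂=0, q₋₁=0, q₋₂=1):
  k=0: a=9, p=9, q=1
  k=1: a=3, p=28, q=3
  k=2: a=3, p=93, q=10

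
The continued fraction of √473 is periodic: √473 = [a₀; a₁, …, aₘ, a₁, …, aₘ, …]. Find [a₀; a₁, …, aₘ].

a₀ = ⌊√473⌋ = 21.
With m₀=0, d₀=1 and mₖ₊₁ = dₖaₖ − mₖ, dₖ₊₁ = (n − mₖ₊₁²)/dₖ, aₖ₊₁ = ⌊(a₀+mₖ₊₁)/dₖ₊₁⌋:
  k=1: m=21, d=32, a=1
  k=2: m=11, d=11, a=2
  k=3: m=11, d=32, a=1
  k=4: m=21, d=1, a=42
d=1 and a=2a₀=42 at k=4, so the next step gives (m, d) = (21, 32) again — its k=1 value — and the period has length 4.

[21; 1, 2, 1, 42]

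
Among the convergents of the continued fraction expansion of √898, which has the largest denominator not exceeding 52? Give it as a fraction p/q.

√898 = [29; 1, 28, 1, 58, …] (period length 4).
Convergents:
  p_0/q_0 = 29/1
  p_1/q_1 = 30/1
  p_2/q_2 = 869/29
  p_3/q_3 = 899/30
  p_4/q_4 = 53011/1769
q_3 = 30 ≤ 52 < 1769 = q_4, so the answer is 899/30.

899/30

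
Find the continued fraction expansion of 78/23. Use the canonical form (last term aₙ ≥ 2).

78 = 3*23 + 9
23 = 2*9 + 5
9 = 1*5 + 4
5 = 1*4 + 1
4 = 4*1 + 0  (stop)
So 78/23 = [3; 2, 1, 1, 4].

[3; 2, 1, 1, 4]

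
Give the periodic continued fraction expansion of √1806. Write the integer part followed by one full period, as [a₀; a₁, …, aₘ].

a₀ = ⌊√1806⌋ = 42.
With m₀=0, d₀=1 and mₖ₊₁ = dₖaₖ − mₖ, dₖ₊₁ = (n − mₖ₊₁²)/dₖ, aₖ₊₁ = ⌊(a₀+mₖ₊₁)/dₖ₊₁⌋:
  k=1: m=42, d=42, a=2
  k=2: m=42, d=1, a=84
d=1 and a=2a₀=84 at k=2, so the next step gives (m, d) = (42, 42) again — its k=1 value — and the period has length 2.

[42; 2, 84]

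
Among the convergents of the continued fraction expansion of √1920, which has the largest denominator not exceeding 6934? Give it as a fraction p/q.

√1920 = [43; 1, 4, 2, 21, 2, 4, 1, 86, …] (period length 8).
Convergents:
  p_0/q_0 = 43/1
  p_1/q_1 = 44/1
  p_2/q_2 = 219/5
  p_3/q_3 = 482/11
  p_4/q_4 = 10341/236
  p_5/q_5 = 21164/483
  p_6/q_6 = 94997/2168
  p_7/q_7 = 116161/2651
  p_8/q_8 = 10084843/230154
q_7 = 2651 ≤ 6934 < 230154 = q_8, so the answer is 116161/2651.

116161/2651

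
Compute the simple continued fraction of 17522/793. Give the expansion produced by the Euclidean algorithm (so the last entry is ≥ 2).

17522 = 22·793 + 76
793 = 10·76 + 33
76 = 2·33 + 10
33 = 3·10 + 3
10 = 3·3 + 1
3 = 3·1 + 0  (stop)
So 17522/793 = [22; 10, 2, 3, 3, 3].

[22; 10, 2, 3, 3, 3]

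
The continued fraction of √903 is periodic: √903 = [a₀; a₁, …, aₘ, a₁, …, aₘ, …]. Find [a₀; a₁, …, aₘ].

a₀ = ⌊√903⌋ = 30.
With m₀=0, d₀=1 and mₖ₊₁ = dₖaₖ − mₖ, dₖ₊₁ = (n − mₖ₊₁²)/dₖ, aₖ₊₁ = ⌊(a₀+mₖ₊₁)/dₖ₊₁⌋:
  k=1: m=30, d=3, a=20
  k=2: m=30, d=1, a=60
d=1 and a=2a₀=60 at k=2, so the next step gives (m, d) = (30, 3) again — its k=1 value — and the period has length 2.

[30; 20, 60]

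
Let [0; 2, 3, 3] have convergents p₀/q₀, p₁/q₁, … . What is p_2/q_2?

3/7

Using pₖ = aₖpₖ₋₁ + pₖ₋₂, qₖ = aₖqₖ₋₁ + qₖ₋₂ (with p₋₁=1, p₋₂=0, q₋₁=0, q₋₂=1):
  k=0: a=0, p=0, q=1
  k=1: a=2, p=1, q=2
  k=2: a=3, p=3, q=7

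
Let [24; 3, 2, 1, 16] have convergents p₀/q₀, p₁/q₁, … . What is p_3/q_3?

Using pₖ = aₖpₖ₋₁ + pₖ₋₂, qₖ = aₖqₖ₋₁ + qₖ₋₂ (with p₋₁=1, p₋₂=0, q₋₁=0, q₋₂=1):
  k=0: a=24, p=24, q=1
  k=1: a=3, p=73, q=3
  k=2: a=2, p=170, q=7
  k=3: a=1, p=243, q=10

243/10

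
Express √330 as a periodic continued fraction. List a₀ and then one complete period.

[18; 6, 36]

a₀ = ⌊√330⌋ = 18.
With m₀=0, d₀=1 and mₖ₊₁ = dₖaₖ − mₖ, dₖ₊₁ = (n − mₖ₊₁²)/dₖ, aₖ₊₁ = ⌊(a₀+mₖ₊₁)/dₖ₊₁⌋:
  k=1: m=18, d=6, a=6
  k=2: m=18, d=1, a=36
d=1 and a=2a₀=36 at k=2, so the next step gives (m, d) = (18, 6) again — its k=1 value — and the period has length 2.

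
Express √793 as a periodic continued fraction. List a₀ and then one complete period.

a₀ = ⌊√793⌋ = 28.
With m₀=0, d₀=1 and mₖ₊₁ = dₖaₖ − mₖ, dₖ₊₁ = (n − mₖ₊₁²)/dₖ, aₖ₊₁ = ⌊(a₀+mₖ₊₁)/dₖ₊₁⌋:
  k=1: m=28, d=9, a=6
  k=2: m=26, d=13, a=4
  k=3: m=26, d=9, a=6
  k=4: m=28, d=1, a=56
d=1 and a=2a₀=56 at k=4, so the next step gives (m, d) = (28, 9) again — its k=1 value — and the period has length 4.

[28; 6, 4, 6, 56]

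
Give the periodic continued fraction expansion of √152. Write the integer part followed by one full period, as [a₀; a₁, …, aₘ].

[12; 3, 24]

a₀ = ⌊√152⌋ = 12.
With m₀=0, d₀=1 and mₖ₊₁ = dₖaₖ − mₖ, dₖ₊₁ = (n − mₖ₊₁²)/dₖ, aₖ₊₁ = ⌊(a₀+mₖ₊₁)/dₖ₊₁⌋:
  k=1: m=12, d=8, a=3
  k=2: m=12, d=1, a=24
d=1 and a=2a₀=24 at k=2, so the next step gives (m, d) = (12, 8) again — its k=1 value — and the period has length 2.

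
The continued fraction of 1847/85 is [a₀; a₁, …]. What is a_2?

1847 = 21·85 + 62   →  a_0 = 21
85 = 1·62 + 23   →  a_1 = 1
62 = 2·23 + 16   →  a_2 = 2

2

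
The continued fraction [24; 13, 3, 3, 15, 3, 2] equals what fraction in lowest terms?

349355/14511

Using pₖ = aₖpₖ₋₁ + pₖ₋₂ and qₖ = aₖqₖ₋₁ + qₖ₋₂:
  k=0: a=24, p=24, q=1
  k=1: a=13, p=313, q=13
  k=2: a=3, p=963, q=40
  k=3: a=3, p=3202, q=133
  k=4: a=15, p=48993, q=2035
  k=5: a=3, p=150181, q=6238
  k=6: a=2, p=349355, q=14511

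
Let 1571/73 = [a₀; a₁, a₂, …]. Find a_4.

1571 = 21·73 + 38   →  a_0 = 21
73 = 1·38 + 35   →  a_1 = 1
38 = 1·35 + 3   →  a_2 = 1
35 = 11·3 + 2   →  a_3 = 11
3 = 1·2 + 1   →  a_4 = 1

1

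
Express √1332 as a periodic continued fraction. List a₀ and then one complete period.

a₀ = ⌊√1332⌋ = 36.
With m₀=0, d₀=1 and mₖ₊₁ = dₖaₖ − mₖ, dₖ₊₁ = (n − mₖ₊₁²)/dₖ, aₖ₊₁ = ⌊(a₀+mₖ₊₁)/dₖ₊₁⌋:
  k=1: m=36, d=36, a=2
  k=2: m=36, d=1, a=72
d=1 and a=2a₀=72 at k=2, so the next step gives (m, d) = (36, 36) again — its k=1 value — and the period has length 2.

[36; 2, 72]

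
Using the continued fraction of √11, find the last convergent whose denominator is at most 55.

√11 = [3; 3, 6, …] (period length 2).
Convergents:
  p_0/q_0 = 3/1
  p_1/q_1 = 10/3
  p_2/q_2 = 63/19
  p_3/q_3 = 199/60
q_2 = 19 ≤ 55 < 60 = q_3, so the answer is 63/19.

63/19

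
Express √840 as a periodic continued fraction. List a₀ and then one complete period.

a₀ = ⌊√840⌋ = 28.
With m₀=0, d₀=1 and mₖ₊₁ = dₖaₖ − mₖ, dₖ₊₁ = (n − mₖ₊₁²)/dₖ, aₖ₊₁ = ⌊(a₀+mₖ₊₁)/dₖ₊₁⌋:
  k=1: m=28, d=56, a=1
  k=2: m=28, d=1, a=56
d=1 and a=2a₀=56 at k=2, so the next step gives (m, d) = (28, 56) again — its k=1 value — and the period has length 2.

[28; 1, 56]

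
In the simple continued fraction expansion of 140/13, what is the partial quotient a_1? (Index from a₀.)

1

140 = 10·13 + 10   →  a_0 = 10
13 = 1·10 + 3   →  a_1 = 1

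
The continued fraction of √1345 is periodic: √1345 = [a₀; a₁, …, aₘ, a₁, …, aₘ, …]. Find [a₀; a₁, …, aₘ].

a₀ = ⌊√1345⌋ = 36.
With m₀=0, d₀=1 and mₖ₊₁ = dₖaₖ − mₖ, dₖ₊₁ = (n − mₖ₊₁²)/dₖ, aₖ₊₁ = ⌊(a₀+mₖ₊₁)/dₖ₊₁⌋:
  k=1: m=36, d=49, a=1
  k=2: m=13, d=24, a=2
  k=3: m=35, d=5, a=14
  k=4: m=35, d=24, a=2
  k=5: m=13, d=49, a=1
  k=6: m=36, d=1, a=72
d=1 and a=2a₀=72 at k=6, so the next step gives (m, d) = (36, 49) again — its k=1 value — and the period has length 6.

[36; 1, 2, 14, 2, 1, 72]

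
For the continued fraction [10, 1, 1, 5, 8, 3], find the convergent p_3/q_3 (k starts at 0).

Using pₖ = aₖpₖ₋₁ + pₖ₋₂, qₖ = aₖqₖ₋₁ + qₖ₋₂ (with p₋₁=1, p₋₂=0, q₋₁=0, q₋₂=1):
  k=0: a=10, p=10, q=1
  k=1: a=1, p=11, q=1
  k=2: a=1, p=21, q=2
  k=3: a=5, p=116, q=11

116/11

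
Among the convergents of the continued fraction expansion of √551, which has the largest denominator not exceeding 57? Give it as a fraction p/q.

√551 = [23; 2, 8, 1, 8, 2, 46, …] (period length 6).
Convergents:
  p_0/q_0 = 23/1
  p_1/q_1 = 47/2
  p_2/q_2 = 399/17
  p_3/q_3 = 446/19
  p_4/q_4 = 3967/169
q_3 = 19 ≤ 57 < 169 = q_4, so the answer is 446/19.

446/19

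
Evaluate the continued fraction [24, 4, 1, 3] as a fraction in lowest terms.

Using pₖ = aₖpₖ₋₁ + pₖ₋₂ and qₖ = aₖqₖ₋₁ + qₖ₋₂:
  k=0: a=24, p=24, q=1
  k=1: a=4, p=97, q=4
  k=2: a=1, p=121, q=5
  k=3: a=3, p=460, q=19

460/19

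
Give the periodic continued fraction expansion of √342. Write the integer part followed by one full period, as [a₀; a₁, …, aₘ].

[18; 2, 36]

a₀ = ⌊√342⌋ = 18.
With m₀=0, d₀=1 and mₖ₊₁ = dₖaₖ − mₖ, dₖ₊₁ = (n − mₖ₊₁²)/dₖ, aₖ₊₁ = ⌊(a₀+mₖ₊₁)/dₖ₊₁⌋:
  k=1: m=18, d=18, a=2
  k=2: m=18, d=1, a=36
d=1 and a=2a₀=36 at k=2, so the next step gives (m, d) = (18, 18) again — its k=1 value — and the period has length 2.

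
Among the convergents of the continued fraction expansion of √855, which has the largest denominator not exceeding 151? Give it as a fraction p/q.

3041/104

√855 = [29; 4, 6, 4, 58, …] (period length 4).
Convergents:
  p_0/q_0 = 29/1
  p_1/q_1 = 117/4
  p_2/q_2 = 731/25
  p_3/q_3 = 3041/104
  p_4/q_4 = 177109/6057
q_3 = 104 ≤ 151 < 6057 = q_4, so the answer is 3041/104.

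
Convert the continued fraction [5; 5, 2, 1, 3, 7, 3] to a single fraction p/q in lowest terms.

6981/1346

Fold from the inside: start with 3/1.
  7 + 1/3 = 22/3
  3 + 3/22 = 69/22
  1 + 22/69 = 91/69
  2 + 69/91 = 251/91
  5 + 91/251 = 1346/251
  5 + 251/1346 = 6981/1346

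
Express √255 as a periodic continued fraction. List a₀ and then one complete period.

[15; 1, 30]

a₀ = ⌊√255⌋ = 15.
With m₀=0, d₀=1 and mₖ₊₁ = dₖaₖ − mₖ, dₖ₊₁ = (n − mₖ₊₁²)/dₖ, aₖ₊₁ = ⌊(a₀+mₖ₊₁)/dₖ₊₁⌋:
  k=1: m=15, d=30, a=1
  k=2: m=15, d=1, a=30
d=1 and a=2a₀=30 at k=2, so the next step gives (m, d) = (15, 30) again — its k=1 value — and the period has length 2.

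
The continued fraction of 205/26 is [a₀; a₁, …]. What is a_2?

205 = 7·26 + 23   →  a_0 = 7
26 = 1·23 + 3   →  a_1 = 1
23 = 7·3 + 2   →  a_2 = 7

7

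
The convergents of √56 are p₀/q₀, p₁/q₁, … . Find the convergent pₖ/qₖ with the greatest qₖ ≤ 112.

449/60

√56 = [7; 2, 14, …] (period length 2).
Convergents:
  p_0/q_0 = 7/1
  p_1/q_1 = 15/2
  p_2/q_2 = 217/29
  p_3/q_3 = 449/60
  p_4/q_4 = 6503/869
q_3 = 60 ≤ 112 < 869 = q_4, so the answer is 449/60.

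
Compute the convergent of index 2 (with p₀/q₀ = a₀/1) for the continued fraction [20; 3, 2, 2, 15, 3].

Using pₖ = aₖpₖ₋₁ + pₖ₋₂, qₖ = aₖqₖ₋₁ + qₖ₋₂ (with p₋₁=1, p₋₂=0, q₋₁=0, q₋₂=1):
  k=0: a=20, p=20, q=1
  k=1: a=3, p=61, q=3
  k=2: a=2, p=142, q=7

142/7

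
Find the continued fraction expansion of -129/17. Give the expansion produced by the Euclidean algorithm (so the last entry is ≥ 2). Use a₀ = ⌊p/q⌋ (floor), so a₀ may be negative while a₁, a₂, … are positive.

[-8; 2, 2, 3]

-129 = -8*17 + 7
17 = 2*7 + 3
7 = 2*3 + 1
3 = 3*1 + 0  (stop)
So -129/17 = [-8; 2, 2, 3].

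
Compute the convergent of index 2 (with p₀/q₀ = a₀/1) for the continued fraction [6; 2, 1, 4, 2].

Using pₖ = aₖpₖ₋₁ + pₖ₋₂, qₖ = aₖqₖ₋₁ + qₖ₋₂ (with p₋₁=1, p₋₂=0, q₋₁=0, q₋₂=1):
  k=0: a=6, p=6, q=1
  k=1: a=2, p=13, q=2
  k=2: a=1, p=19, q=3

19/3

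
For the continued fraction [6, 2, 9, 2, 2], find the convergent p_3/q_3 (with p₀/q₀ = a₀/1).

259/40

Using pₖ = aₖpₖ₋₁ + pₖ₋₂, qₖ = aₖqₖ₋₁ + qₖ₋₂ (with p₋₁=1, p₋₂=0, q₋₁=0, q₋₂=1):
  k=0: a=6, p=6, q=1
  k=1: a=2, p=13, q=2
  k=2: a=9, p=123, q=19
  k=3: a=2, p=259, q=40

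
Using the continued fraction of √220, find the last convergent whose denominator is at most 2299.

15841/1068

√220 = [14; 1, 4, 1, 28, …] (period length 4).
Convergents:
  p_0/q_0 = 14/1
  p_1/q_1 = 15/1
  p_2/q_2 = 74/5
  p_3/q_3 = 89/6
  p_4/q_4 = 2566/173
  p_5/q_5 = 2655/179
  p_6/q_6 = 13186/889
  p_7/q_7 = 15841/1068
  p_8/q_8 = 456734/30793
q_7 = 1068 ≤ 2299 < 30793 = q_8, so the answer is 15841/1068.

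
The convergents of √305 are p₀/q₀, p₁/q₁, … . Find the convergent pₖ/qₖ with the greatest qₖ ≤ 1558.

√305 = [17; 2, 6, 2, 34, …] (period length 4).
Convergents:
  p_0/q_0 = 17/1
  p_1/q_1 = 35/2
  p_2/q_2 = 227/13
  p_3/q_3 = 489/28
  p_4/q_4 = 16853/965
  p_5/q_5 = 34195/1958
q_4 = 965 ≤ 1558 < 1958 = q_5, so the answer is 16853/965.

16853/965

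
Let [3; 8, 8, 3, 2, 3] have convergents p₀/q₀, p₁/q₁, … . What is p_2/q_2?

Using pₖ = aₖpₖ₋₁ + pₖ₋₂, qₖ = aₖqₖ₋₁ + qₖ₋₂ (with p₋₁=1, p₋₂=0, q₋₁=0, q₋₂=1):
  k=0: a=3, p=3, q=1
  k=1: a=8, p=25, q=8
  k=2: a=8, p=203, q=65

203/65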